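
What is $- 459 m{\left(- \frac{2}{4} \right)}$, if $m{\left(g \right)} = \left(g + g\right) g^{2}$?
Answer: $\frac{459}{4} \approx 114.75$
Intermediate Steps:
$m{\left(g \right)} = 2 g^{3}$ ($m{\left(g \right)} = 2 g g^{2} = 2 g^{3}$)
$- 459 m{\left(- \frac{2}{4} \right)} = - 459 \cdot 2 \left(- \frac{2}{4}\right)^{3} = - 459 \cdot 2 \left(\left(-2\right) \frac{1}{4}\right)^{3} = - 459 \cdot 2 \left(- \frac{1}{2}\right)^{3} = - 459 \cdot 2 \left(- \frac{1}{8}\right) = \left(-459\right) \left(- \frac{1}{4}\right) = \frac{459}{4}$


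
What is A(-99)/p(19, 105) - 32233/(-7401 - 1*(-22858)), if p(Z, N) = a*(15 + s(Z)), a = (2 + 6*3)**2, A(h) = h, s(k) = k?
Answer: -439899043/210215200 ≈ -2.0926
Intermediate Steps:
a = 400 (a = (2 + 18)**2 = 20**2 = 400)
p(Z, N) = 6000 + 400*Z (p(Z, N) = 400*(15 + Z) = 6000 + 400*Z)
A(-99)/p(19, 105) - 32233/(-7401 - 1*(-22858)) = -99/(6000 + 400*19) - 32233/(-7401 - 1*(-22858)) = -99/(6000 + 7600) - 32233/(-7401 + 22858) = -99/13600 - 32233/15457 = -439899043/210215200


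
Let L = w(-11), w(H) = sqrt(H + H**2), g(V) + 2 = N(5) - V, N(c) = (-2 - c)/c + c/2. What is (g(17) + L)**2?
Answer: 43041/100 - 179*sqrt(110)/5 ≈ 54.936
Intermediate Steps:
N(c) = c/2 + (-2 - c)/c (N(c) = (-2 - c)/c + c*(1/2) = (-2 - c)/c + c/2 = c/2 + (-2 - c)/c)
g(V) = -9/10 - V (g(V) = -2 + ((-1 + (1/2)*5 - 2/5) - V) = -2 + ((-1 + 5/2 - 2*1/5) - V) = -2 + ((-1 + 5/2 - 2/5) - V) = -2 + (11/10 - V) = -9/10 - V)
L = sqrt(110) (L = sqrt(-11*(1 - 11)) = sqrt(-11*(-10)) = sqrt(110) ≈ 10.488)
(g(17) + L)**2 = ((-9/10 - 1*17) + sqrt(110))**2 = ((-9/10 - 17) + sqrt(110))**2 = (-179/10 + sqrt(110))**2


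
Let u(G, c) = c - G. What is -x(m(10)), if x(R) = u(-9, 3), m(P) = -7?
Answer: -12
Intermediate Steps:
x(R) = 12 (x(R) = 3 - 1*(-9) = 3 + 9 = 12)
-x(m(10)) = -1*12 = -12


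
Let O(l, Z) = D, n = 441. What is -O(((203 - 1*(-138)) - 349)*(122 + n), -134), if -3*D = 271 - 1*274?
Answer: -1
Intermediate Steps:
D = 1 (D = -(271 - 1*274)/3 = -(271 - 274)/3 = -⅓*(-3) = 1)
O(l, Z) = 1
-O(((203 - 1*(-138)) - 349)*(122 + n), -134) = -1*1 = -1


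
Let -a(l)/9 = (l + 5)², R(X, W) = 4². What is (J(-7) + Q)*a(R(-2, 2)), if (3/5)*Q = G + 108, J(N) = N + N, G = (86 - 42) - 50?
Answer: -619164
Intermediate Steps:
G = -6 (G = 44 - 50 = -6)
J(N) = 2*N
R(X, W) = 16
Q = 170 (Q = 5*(-6 + 108)/3 = (5/3)*102 = 170)
a(l) = -9*(5 + l)² (a(l) = -9*(l + 5)² = -9*(5 + l)²)
(J(-7) + Q)*a(R(-2, 2)) = (2*(-7) + 170)*(-9*(5 + 16)²) = (-14 + 170)*(-9*21²) = 156*(-9*441) = 156*(-3969) = -619164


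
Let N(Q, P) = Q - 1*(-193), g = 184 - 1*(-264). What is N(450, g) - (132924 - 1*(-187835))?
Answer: -320116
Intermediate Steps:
g = 448 (g = 184 + 264 = 448)
N(Q, P) = 193 + Q (N(Q, P) = Q + 193 = 193 + Q)
N(450, g) - (132924 - 1*(-187835)) = (193 + 450) - (132924 - 1*(-187835)) = 643 - (132924 + 187835) = 643 - 1*320759 = 643 - 320759 = -320116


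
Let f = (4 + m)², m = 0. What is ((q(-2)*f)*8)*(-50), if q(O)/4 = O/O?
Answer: -25600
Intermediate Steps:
f = 16 (f = (4 + 0)² = 4² = 16)
q(O) = 4 (q(O) = 4*(O/O) = 4*1 = 4)
((q(-2)*f)*8)*(-50) = ((4*16)*8)*(-50) = (64*8)*(-50) = 512*(-50) = -25600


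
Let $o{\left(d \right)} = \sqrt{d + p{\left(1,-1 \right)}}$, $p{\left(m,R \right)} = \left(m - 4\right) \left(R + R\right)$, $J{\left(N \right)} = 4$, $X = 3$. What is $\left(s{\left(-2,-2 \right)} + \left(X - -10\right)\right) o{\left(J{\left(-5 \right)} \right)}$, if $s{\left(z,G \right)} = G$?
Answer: $11 \sqrt{10} \approx 34.785$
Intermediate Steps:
$p{\left(m,R \right)} = 2 R \left(-4 + m\right)$ ($p{\left(m,R \right)} = \left(-4 + m\right) 2 R = 2 R \left(-4 + m\right)$)
$o{\left(d \right)} = \sqrt{6 + d}$ ($o{\left(d \right)} = \sqrt{d + 2 \left(-1\right) \left(-4 + 1\right)} = \sqrt{d + 2 \left(-1\right) \left(-3\right)} = \sqrt{d + 6} = \sqrt{6 + d}$)
$\left(s{\left(-2,-2 \right)} + \left(X - -10\right)\right) o{\left(J{\left(-5 \right)} \right)} = \left(-2 + \left(3 - -10\right)\right) \sqrt{6 + 4} = \left(-2 + \left(3 + 10\right)\right) \sqrt{10} = \left(-2 + 13\right) \sqrt{10} = 11 \sqrt{10}$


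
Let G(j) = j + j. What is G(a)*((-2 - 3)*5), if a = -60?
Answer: 3000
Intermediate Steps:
G(j) = 2*j
G(a)*((-2 - 3)*5) = (2*(-60))*((-2 - 3)*5) = -(-600)*5 = -120*(-25) = 3000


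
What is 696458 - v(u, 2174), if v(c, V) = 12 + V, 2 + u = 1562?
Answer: 694272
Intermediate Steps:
u = 1560 (u = -2 + 1562 = 1560)
696458 - v(u, 2174) = 696458 - (12 + 2174) = 696458 - 1*2186 = 696458 - 2186 = 694272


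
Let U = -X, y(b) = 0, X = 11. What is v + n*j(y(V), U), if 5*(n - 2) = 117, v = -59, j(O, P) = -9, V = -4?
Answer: -1438/5 ≈ -287.60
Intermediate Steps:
U = -11 (U = -1*11 = -11)
n = 127/5 (n = 2 + (⅕)*117 = 2 + 117/5 = 127/5 ≈ 25.400)
v + n*j(y(V), U) = -59 + (127/5)*(-9) = -59 - 1143/5 = -1438/5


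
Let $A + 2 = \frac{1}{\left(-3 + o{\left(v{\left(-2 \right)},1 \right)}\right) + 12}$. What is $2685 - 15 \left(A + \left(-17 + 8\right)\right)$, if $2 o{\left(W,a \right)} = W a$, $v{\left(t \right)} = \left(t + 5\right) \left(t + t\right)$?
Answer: $2845$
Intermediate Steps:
$v{\left(t \right)} = 2 t \left(5 + t\right)$ ($v{\left(t \right)} = \left(5 + t\right) 2 t = 2 t \left(5 + t\right)$)
$o{\left(W,a \right)} = \frac{W a}{2}$
$A = - \frac{5}{3}$ ($A = -2 + \frac{1}{\left(-3 + \frac{1}{2} \cdot 2 \left(-2\right) \left(5 - 2\right) 1\right) + 12} = -2 + \frac{1}{\left(-3 + \frac{1}{2} \cdot 2 \left(-2\right) 3 \cdot 1\right) + 12} = -2 + \frac{1}{\left(-3 + \frac{1}{2} \left(-12\right) 1\right) + 12} = -2 + \frac{1}{\left(-3 - 6\right) + 12} = -2 + \frac{1}{-9 + 12} = -2 + \frac{1}{3} = - \frac{5}{3} \approx -1.6667$)
$2685 - 15 \left(A + \left(-17 + 8\right)\right) = 2685 - 15 \left(- \frac{5}{3} + \left(-17 + 8\right)\right) = 2685 - 15 \left(- \frac{5}{3} - 9\right) = 2685 - -160 = 2685 + 160 = 2845$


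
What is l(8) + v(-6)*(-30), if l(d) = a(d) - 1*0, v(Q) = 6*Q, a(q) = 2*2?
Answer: 1084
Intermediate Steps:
a(q) = 4
l(d) = 4 (l(d) = 4 - 1*0 = 4 + 0 = 4)
l(8) + v(-6)*(-30) = 4 + (6*(-6))*(-30) = 4 - 36*(-30) = 4 + 1080 = 1084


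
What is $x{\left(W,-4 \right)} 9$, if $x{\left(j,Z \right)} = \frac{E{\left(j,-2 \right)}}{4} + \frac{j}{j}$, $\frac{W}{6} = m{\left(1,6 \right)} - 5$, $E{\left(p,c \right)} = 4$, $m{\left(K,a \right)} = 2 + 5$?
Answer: $18$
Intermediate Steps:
$m{\left(K,a \right)} = 7$
$W = 12$ ($W = 6 \left(7 - 5\right) = 6 \cdot 2 = 12$)
$x{\left(j,Z \right)} = 2$ ($x{\left(j,Z \right)} = \frac{4}{4} + \frac{j}{j} = 4 \cdot \frac{1}{4} + 1 = 1 + 1 = 2$)
$x{\left(W,-4 \right)} 9 = 2 \cdot 9 = 18$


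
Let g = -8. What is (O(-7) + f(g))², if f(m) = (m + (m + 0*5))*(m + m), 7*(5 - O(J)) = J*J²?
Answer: 96100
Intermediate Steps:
O(J) = 5 - J³/7 (O(J) = 5 - J*J²/7 = 5 - J³/7)
f(m) = 4*m² (f(m) = (m + (m + 0))*(2*m) = (m + m)*(2*m) = (2*m)*(2*m) = 4*m²)
(O(-7) + f(g))² = ((5 - ⅐*(-7)³) + 4*(-8)²)² = ((5 - ⅐*(-343)) + 4*64)² = ((5 + 49) + 256)² = (54 + 256)² = 310² = 96100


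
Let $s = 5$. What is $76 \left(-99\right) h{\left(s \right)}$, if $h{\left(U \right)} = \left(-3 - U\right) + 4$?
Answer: $30096$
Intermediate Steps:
$h{\left(U \right)} = 1 - U$
$76 \left(-99\right) h{\left(s \right)} = 76 \left(-99\right) \left(1 - 5\right) = - 7524 \left(1 - 5\right) = \left(-7524\right) \left(-4\right) = 30096$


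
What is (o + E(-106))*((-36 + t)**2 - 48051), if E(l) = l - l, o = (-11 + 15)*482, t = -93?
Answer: -60558480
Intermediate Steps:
o = 1928 (o = 4*482 = 1928)
E(l) = 0
(o + E(-106))*((-36 + t)**2 - 48051) = (1928 + 0)*((-36 - 93)**2 - 48051) = 1928*((-129)**2 - 48051) = 1928*(16641 - 48051) = 1928*(-31410) = -60558480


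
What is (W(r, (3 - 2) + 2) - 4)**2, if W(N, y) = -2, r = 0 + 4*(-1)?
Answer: 36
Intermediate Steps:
r = -4 (r = 0 - 4 = -4)
(W(r, (3 - 2) + 2) - 4)**2 = (-2 - 4)**2 = (-6)**2 = 36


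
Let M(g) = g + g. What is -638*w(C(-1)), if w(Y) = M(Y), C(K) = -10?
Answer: 12760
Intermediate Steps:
M(g) = 2*g
w(Y) = 2*Y
-638*w(C(-1)) = -1276*(-10) = -638*(-20) = 12760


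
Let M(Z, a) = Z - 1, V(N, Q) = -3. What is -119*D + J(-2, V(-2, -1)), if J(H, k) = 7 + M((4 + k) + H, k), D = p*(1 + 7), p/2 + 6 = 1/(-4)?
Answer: 11905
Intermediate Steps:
M(Z, a) = -1 + Z
p = -25/2 (p = -12 + 2/(-4) = -12 + 2*(-¼) = -12 - ½ = -25/2 ≈ -12.500)
D = -100 (D = -25*(1 + 7)/2 = -25/2*8 = -100)
J(H, k) = 10 + H + k (J(H, k) = 7 + (-1 + ((4 + k) + H)) = 7 + (-1 + (4 + H + k)) = 7 + (3 + H + k) = 10 + H + k)
-119*D + J(-2, V(-2, -1)) = -119*(-100) + (10 - 2 - 3) = 11900 + 5 = 11905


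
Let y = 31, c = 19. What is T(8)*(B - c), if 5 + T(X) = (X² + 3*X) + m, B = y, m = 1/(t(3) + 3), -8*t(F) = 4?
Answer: 5004/5 ≈ 1000.8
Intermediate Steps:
t(F) = -½ (t(F) = -⅛*4 = -½)
m = ⅖ (m = 1/(-½ + 3) = 1/(5/2) = ⅖ ≈ 0.40000)
B = 31
T(X) = -23/5 + X² + 3*X (T(X) = -5 + ((X² + 3*X) + ⅖) = -5 + (⅖ + X² + 3*X) = -23/5 + X² + 3*X)
T(8)*(B - c) = (-23/5 + 8² + 3*8)*(31 - 1*19) = (-23/5 + 64 + 24)*(31 - 19) = (417/5)*12 = 5004/5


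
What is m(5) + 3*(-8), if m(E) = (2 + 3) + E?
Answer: -14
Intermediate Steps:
m(E) = 5 + E
m(5) + 3*(-8) = (5 + 5) + 3*(-8) = 10 - 24 = -14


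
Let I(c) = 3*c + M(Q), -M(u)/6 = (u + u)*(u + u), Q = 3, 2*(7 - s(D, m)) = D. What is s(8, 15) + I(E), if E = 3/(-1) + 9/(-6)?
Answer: -453/2 ≈ -226.50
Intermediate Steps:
s(D, m) = 7 - D/2
M(u) = -24*u**2 (M(u) = -6*(u + u)*(u + u) = -6*2*u*2*u = -24*u**2)
E = -9/2 (E = 3*(-1) + 9*(-1/6) = -3 - 3/2 = -9/2 ≈ -4.5000)
I(c) = -216 + 3*c (I(c) = 3*c - 24*3**2 = 3*c - 24*9 = 3*c - 216 = -216 + 3*c)
s(8, 15) + I(E) = (7 - 1/2*8) + (-216 + 3*(-9/2)) = (7 - 4) + (-216 - 27/2) = 3 - 459/2 = -453/2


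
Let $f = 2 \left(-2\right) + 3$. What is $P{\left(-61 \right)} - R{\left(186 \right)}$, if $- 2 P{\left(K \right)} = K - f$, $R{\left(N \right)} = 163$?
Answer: $-133$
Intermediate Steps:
$f = -1$ ($f = -4 + 3 = -1$)
$P{\left(K \right)} = - \frac{1}{2} - \frac{K}{2}$ ($P{\left(K \right)} = - \frac{K - -1}{2} = - \frac{K + 1}{2} = - \frac{1 + K}{2} = - \frac{1}{2} - \frac{K}{2}$)
$P{\left(-61 \right)} - R{\left(186 \right)} = \left(- \frac{1}{2} - - \frac{61}{2}\right) - 163 = \left(- \frac{1}{2} + \frac{61}{2}\right) - 163 = 30 - 163 = -133$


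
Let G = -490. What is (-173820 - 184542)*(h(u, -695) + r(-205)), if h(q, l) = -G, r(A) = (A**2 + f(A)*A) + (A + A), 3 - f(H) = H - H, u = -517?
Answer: -14868439380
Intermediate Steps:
f(H) = 3 (f(H) = 3 - (H - H) = 3 - 1*0 = 3 + 0 = 3)
r(A) = A**2 + 5*A (r(A) = (A**2 + 3*A) + (A + A) = (A**2 + 3*A) + 2*A = A**2 + 5*A)
h(q, l) = 490 (h(q, l) = -1*(-490) = 490)
(-173820 - 184542)*(h(u, -695) + r(-205)) = (-173820 - 184542)*(490 - 205*(5 - 205)) = -358362*(490 - 205*(-200)) = -358362*(490 + 41000) = -358362*41490 = -14868439380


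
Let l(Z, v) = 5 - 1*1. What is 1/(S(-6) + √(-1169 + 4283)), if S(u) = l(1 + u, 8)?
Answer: -2/1549 + 3*√346/3098 ≈ 0.016722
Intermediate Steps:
l(Z, v) = 4 (l(Z, v) = 5 - 1 = 4)
S(u) = 4
1/(S(-6) + √(-1169 + 4283)) = 1/(4 + √(-1169 + 4283)) = 1/(4 + √3114) = 1/(4 + 3*√346)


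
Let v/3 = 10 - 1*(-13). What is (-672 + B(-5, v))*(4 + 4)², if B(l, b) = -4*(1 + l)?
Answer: -41984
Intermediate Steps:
v = 69 (v = 3*(10 - 1*(-13)) = 3*(10 + 13) = 3*23 = 69)
B(l, b) = -4 - 4*l
(-672 + B(-5, v))*(4 + 4)² = (-672 + (-4 - 4*(-5)))*(4 + 4)² = (-672 + (-4 + 20))*8² = (-672 + 16)*64 = -656*64 = -41984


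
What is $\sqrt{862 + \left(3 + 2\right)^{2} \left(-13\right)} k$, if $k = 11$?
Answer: $11 \sqrt{537} \approx 254.91$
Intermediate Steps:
$\sqrt{862 + \left(3 + 2\right)^{2} \left(-13\right)} k = \sqrt{862 + \left(3 + 2\right)^{2} \left(-13\right)} 11 = \sqrt{862 + 5^{2} \left(-13\right)} 11 = \sqrt{862 + 25 \left(-13\right)} 11 = \sqrt{862 - 325} \cdot 11 = \sqrt{537} \cdot 11 = 11 \sqrt{537}$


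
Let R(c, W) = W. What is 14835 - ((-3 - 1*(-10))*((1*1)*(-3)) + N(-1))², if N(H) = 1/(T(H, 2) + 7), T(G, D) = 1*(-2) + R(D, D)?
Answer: 705599/49 ≈ 14400.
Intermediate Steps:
T(G, D) = -2 + D (T(G, D) = 1*(-2) + D = -2 + D)
N(H) = ⅐ (N(H) = 1/((-2 + 2) + 7) = 1/(0 + 7) = 1/7 = ⅐)
14835 - ((-3 - 1*(-10))*((1*1)*(-3)) + N(-1))² = 14835 - ((-3 - 1*(-10))*((1*1)*(-3)) + ⅐)² = 14835 - ((-3 + 10)*(1*(-3)) + ⅐)² = 14835 - (7*(-3) + ⅐)² = 14835 - (-21 + ⅐)² = 14835 - (-146/7)² = 14835 - 1*21316/49 = 14835 - 21316/49 = 705599/49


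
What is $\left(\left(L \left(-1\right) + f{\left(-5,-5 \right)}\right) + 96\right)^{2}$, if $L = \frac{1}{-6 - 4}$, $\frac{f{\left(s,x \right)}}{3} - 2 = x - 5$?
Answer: $\frac{519841}{100} \approx 5198.4$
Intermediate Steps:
$f{\left(s,x \right)} = -9 + 3 x$ ($f{\left(s,x \right)} = 6 + 3 \left(x - 5\right) = 6 + 3 \left(-5 + x\right) = 6 + \left(-15 + 3 x\right) = -9 + 3 x$)
$L = - \frac{1}{10}$ ($L = \frac{1}{-10} = - \frac{1}{10} \approx -0.1$)
$\left(\left(L \left(-1\right) + f{\left(-5,-5 \right)}\right) + 96\right)^{2} = \left(\left(\left(- \frac{1}{10}\right) \left(-1\right) + \left(-9 + 3 \left(-5\right)\right)\right) + 96\right)^{2} = \left(\left(\frac{1}{10} - 24\right) + 96\right)^{2} = \left(- \frac{239}{10} + 96\right)^{2} = \left(\frac{721}{10}\right)^{2} = \frac{519841}{100}$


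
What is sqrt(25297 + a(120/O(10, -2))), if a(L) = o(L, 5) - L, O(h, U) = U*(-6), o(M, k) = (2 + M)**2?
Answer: 7*sqrt(519) ≈ 159.47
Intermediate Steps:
O(h, U) = -6*U
a(L) = (2 + L)**2 - L
sqrt(25297 + a(120/O(10, -2))) = sqrt(25297 + ((2 + 120/((-6*(-2))))**2 - 120/((-6*(-2))))) = sqrt(25297 + ((2 + 120/12)**2 - 120/12)) = sqrt(25297 + ((2 + 120*(1/12))**2 - 120/12)) = sqrt(25297 + ((2 + 10)**2 - 1*10)) = sqrt(25297 + (12**2 - 10)) = sqrt(25297 + (144 - 10)) = sqrt(25297 + 134) = sqrt(25431) = 7*sqrt(519)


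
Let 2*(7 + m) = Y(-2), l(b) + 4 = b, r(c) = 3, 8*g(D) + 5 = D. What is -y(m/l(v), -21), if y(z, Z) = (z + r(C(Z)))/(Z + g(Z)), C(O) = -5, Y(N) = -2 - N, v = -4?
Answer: 31/194 ≈ 0.15979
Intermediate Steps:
g(D) = -5/8 + D/8
l(b) = -4 + b
m = -7 (m = -7 + (-2 - 1*(-2))/2 = -7 + (-2 + 2)/2 = -7 + (½)*0 = -7 + 0 = -7)
y(z, Z) = (3 + z)/(-5/8 + 9*Z/8) (y(z, Z) = (z + 3)/(Z + (-5/8 + Z/8)) = (3 + z)/(-5/8 + 9*Z/8))
-y(m/l(v), -21) = -8*(3 - 7/(-4 - 4))/(-5 + 9*(-21)) = -8*(3 - 7/(-8))/(-5 - 189) = -8*(3 - 7*(-⅛))/(-194) = -8*(-1)*(3 + 7/8)/194 = -8*(-1)*31/(194*8) = -1*(-31/194) = 31/194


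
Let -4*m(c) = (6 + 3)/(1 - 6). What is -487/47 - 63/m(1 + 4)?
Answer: -7067/47 ≈ -150.36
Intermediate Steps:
m(c) = 9/20 (m(c) = -(6 + 3)/(4*(1 - 6)) = -9/(4*(-5)) = -9*(-1)/(4*5) = -1/4*(-9/5) = 9/20)
-487/47 - 63/m(1 + 4) = -487/47 - 63/9/20 = -487*1/47 - 63*20/9 = -487/47 - 140 = -7067/47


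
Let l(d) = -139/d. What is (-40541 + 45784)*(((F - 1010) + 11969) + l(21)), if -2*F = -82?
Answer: 172914889/3 ≈ 5.7638e+7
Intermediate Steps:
F = 41 (F = -1/2*(-82) = 41)
(-40541 + 45784)*(((F - 1010) + 11969) + l(21)) = (-40541 + 45784)*(((41 - 1010) + 11969) - 139/21) = 5243*((-969 + 11969) - 139*1/21) = 5243*(11000 - 139/21) = 5243*(230861/21) = 172914889/3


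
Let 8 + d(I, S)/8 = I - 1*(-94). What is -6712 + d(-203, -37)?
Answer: -7648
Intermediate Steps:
d(I, S) = 688 + 8*I (d(I, S) = -64 + 8*(I - 1*(-94)) = -64 + 8*(I + 94) = -64 + 8*(94 + I) = -64 + (752 + 8*I) = 688 + 8*I)
-6712 + d(-203, -37) = -6712 + (688 + 8*(-203)) = -6712 + (688 - 1624) = -6712 - 936 = -7648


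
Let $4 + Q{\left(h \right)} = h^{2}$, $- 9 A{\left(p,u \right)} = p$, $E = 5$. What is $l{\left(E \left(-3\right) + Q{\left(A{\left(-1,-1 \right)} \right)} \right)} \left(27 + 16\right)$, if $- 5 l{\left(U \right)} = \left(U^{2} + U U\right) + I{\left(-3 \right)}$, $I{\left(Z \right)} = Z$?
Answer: $- \frac{40516363}{6561} \approx -6175.3$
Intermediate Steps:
$A{\left(p,u \right)} = - \frac{p}{9}$
$Q{\left(h \right)} = -4 + h^{2}$
$l{\left(U \right)} = \frac{3}{5} - \frac{2 U^{2}}{5}$ ($l{\left(U \right)} = - \frac{\left(U^{2} + U U\right) - 3}{5} = - \frac{\left(U^{2} + U^{2}\right) - 3}{5} = - \frac{2 U^{2} - 3}{5} = - \frac{-3 + 2 U^{2}}{5} = \frac{3}{5} - \frac{2 U^{2}}{5}$)
$l{\left(E \left(-3\right) + Q{\left(A{\left(-1,-1 \right)} \right)} \right)} \left(27 + 16\right) = \left(\frac{3}{5} - \frac{2 \left(5 \left(-3\right) - \left(4 - \left(\left(- \frac{1}{9}\right) \left(-1\right)\right)^{2}\right)\right)^{2}}{5}\right) \left(27 + 16\right) = \left(\frac{3}{5} - \frac{2 \left(-15 - \left(4 - \left(\frac{1}{9}\right)^{2}\right)\right)^{2}}{5}\right) 43 = \left(\frac{3}{5} - \frac{2 \left(-15 + \left(-4 + \frac{1}{81}\right)\right)^{2}}{5}\right) 43 = \left(\frac{3}{5} - \frac{2 \left(-15 - \frac{323}{81}\right)^{2}}{5}\right) 43 = \left(\frac{3}{5} - \frac{2 \left(- \frac{1538}{81}\right)^{2}}{5}\right) 43 = \left(\frac{3}{5} - \frac{4730888}{32805}\right) 43 = \left(- \frac{942241}{6561}\right) 43 = - \frac{40516363}{6561}$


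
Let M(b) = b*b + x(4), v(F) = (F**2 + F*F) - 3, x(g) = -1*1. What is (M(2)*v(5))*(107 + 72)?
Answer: 25239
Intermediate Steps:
x(g) = -1
v(F) = -3 + 2*F**2 (v(F) = (F**2 + F**2) - 3 = 2*F**2 - 3 = -3 + 2*F**2)
M(b) = -1 + b**2 (M(b) = b*b - 1 = b**2 - 1 = -1 + b**2)
(M(2)*v(5))*(107 + 72) = ((-1 + 2**2)*(-3 + 2*5**2))*(107 + 72) = ((-1 + 4)*(-3 + 2*25))*179 = (3*(-3 + 50))*179 = (3*47)*179 = 141*179 = 25239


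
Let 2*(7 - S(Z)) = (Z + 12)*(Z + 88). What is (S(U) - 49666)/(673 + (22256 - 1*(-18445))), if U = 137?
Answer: -132843/82748 ≈ -1.6054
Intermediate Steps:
S(Z) = 7 - (12 + Z)*(88 + Z)/2 (S(Z) = 7 - (Z + 12)*(Z + 88)/2 = 7 - (12 + Z)*(88 + Z)/2)
(S(U) - 49666)/(673 + (22256 - 1*(-18445))) = ((-521 - 50*137 - ½*137²) - 49666)/(673 + (22256 - 1*(-18445))) = ((-521 - 6850 - ½*18769) - 49666)/(673 + (22256 + 18445)) = ((-521 - 6850 - 18769/2) - 49666)/(673 + 40701) = (-33511/2 - 49666)/41374 = -132843/2*1/41374 = -132843/82748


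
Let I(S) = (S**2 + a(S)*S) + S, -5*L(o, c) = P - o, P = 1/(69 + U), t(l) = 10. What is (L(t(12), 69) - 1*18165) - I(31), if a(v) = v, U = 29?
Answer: -9856841/490 ≈ -20116.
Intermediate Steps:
P = 1/98 (P = 1/(69 + 29) = 1/98 ≈ 0.010204)
L(o, c) = -1/490 + o/5 (L(o, c) = -(1/98 - o)/5 = -1/490 + o/5)
I(S) = S + 2*S**2 (I(S) = (S**2 + S*S) + S = (S**2 + S**2) + S = 2*S**2 + S = S + 2*S**2)
(L(t(12), 69) - 1*18165) - I(31) = ((-1/490 + (1/5)*10) - 1*18165) - 31*(1 + 2*31) = ((-1/490 + 2) - 18165) - 31*(1 + 62) = (979/490 - 18165) - 31*63 = -8899871/490 - 1*1953 = -8899871/490 - 1953 = -9856841/490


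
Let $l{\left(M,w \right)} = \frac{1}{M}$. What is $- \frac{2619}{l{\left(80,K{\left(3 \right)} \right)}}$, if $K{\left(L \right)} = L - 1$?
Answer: $-209520$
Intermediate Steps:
$K{\left(L \right)} = -1 + L$
$- \frac{2619}{l{\left(80,K{\left(3 \right)} \right)}} = - \frac{2619}{\frac{1}{80}} = - 2619 \frac{1}{\frac{1}{80}} = \left(-2619\right) 80 = -209520$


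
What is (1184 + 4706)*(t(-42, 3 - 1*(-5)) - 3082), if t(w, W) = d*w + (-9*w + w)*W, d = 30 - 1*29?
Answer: -2568040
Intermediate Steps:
d = 1 (d = 30 - 29 = 1)
t(w, W) = w - 8*W*w (t(w, W) = 1*w + (-9*w + w)*W = w + (-8*w)*W = w - 8*W*w)
(1184 + 4706)*(t(-42, 3 - 1*(-5)) - 3082) = (1184 + 4706)*(-42*(1 - 8*(3 - 1*(-5))) - 3082) = 5890*(-42*(1 - 8*(3 + 5)) - 3082) = 5890*(-42*(1 - 8*8) - 3082) = 5890*(-42*(1 - 64) - 3082) = 5890*(-42*(-63) - 3082) = 5890*(2646 - 3082) = 5890*(-436) = -2568040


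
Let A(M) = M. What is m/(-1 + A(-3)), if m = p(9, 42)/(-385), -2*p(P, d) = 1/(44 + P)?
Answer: -1/163240 ≈ -6.1259e-6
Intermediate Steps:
p(P, d) = -1/(2*(44 + P))
m = 1/40810 (m = -1/(88 + 2*9)/(-385) = -1/(88 + 18)*(-1/385) = -1/106*(-1/385) = 1/40810 ≈ 2.4504e-5)
m/(-1 + A(-3)) = (1/40810)/(-1 - 3) = (1/40810)/(-4) = -¼*1/40810 = -1/163240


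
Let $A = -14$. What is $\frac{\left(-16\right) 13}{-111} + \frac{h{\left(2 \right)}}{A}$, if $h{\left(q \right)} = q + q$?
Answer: $\frac{1234}{777} \approx 1.5882$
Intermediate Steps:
$h{\left(q \right)} = 2 q$
$\frac{\left(-16\right) 13}{-111} + \frac{h{\left(2 \right)}}{A} = \frac{\left(-16\right) 13}{-111} + \frac{2 \cdot 2}{-14} = \left(-208\right) \left(- \frac{1}{111}\right) + 4 \left(- \frac{1}{14}\right) = \frac{208}{111} - \frac{2}{7} = \frac{1234}{777}$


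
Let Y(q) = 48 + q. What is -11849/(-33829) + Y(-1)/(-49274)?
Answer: 582257663/1666890146 ≈ 0.34931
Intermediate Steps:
-11849/(-33829) + Y(-1)/(-49274) = -11849/(-33829) + (48 - 1)/(-49274) = -11849*(-1/33829) + 47*(-1/49274) = 11849/33829 - 47/49274 = 582257663/1666890146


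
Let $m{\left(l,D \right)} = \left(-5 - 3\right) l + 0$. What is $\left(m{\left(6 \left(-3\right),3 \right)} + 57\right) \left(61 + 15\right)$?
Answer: $15276$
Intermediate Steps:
$m{\left(l,D \right)} = - 8 l$ ($m{\left(l,D \right)} = - 8 l + 0 = - 8 l$)
$\left(m{\left(6 \left(-3\right),3 \right)} + 57\right) \left(61 + 15\right) = \left(- 8 \cdot 6 \left(-3\right) + 57\right) \left(61 + 15\right) = \left(\left(-8\right) \left(-18\right) + 57\right) 76 = \left(144 + 57\right) 76 = 201 \cdot 76 = 15276$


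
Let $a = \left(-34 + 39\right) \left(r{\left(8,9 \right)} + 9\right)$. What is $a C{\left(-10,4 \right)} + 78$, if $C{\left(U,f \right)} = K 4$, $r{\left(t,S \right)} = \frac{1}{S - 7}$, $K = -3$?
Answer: $-492$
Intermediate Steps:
$r{\left(t,S \right)} = \frac{1}{-7 + S}$
$C{\left(U,f \right)} = -12$ ($C{\left(U,f \right)} = \left(-3\right) 4 = -12$)
$a = \frac{95}{2}$ ($a = \left(-34 + 39\right) \left(\frac{1}{-7 + 9} + 9\right) = 5 \left(\frac{1}{2} + 9\right) = 5 \cdot \frac{19}{2} = \frac{95}{2} \approx 47.5$)
$a C{\left(-10,4 \right)} + 78 = \frac{95}{2} \left(-12\right) + 78 = -570 + 78 = -492$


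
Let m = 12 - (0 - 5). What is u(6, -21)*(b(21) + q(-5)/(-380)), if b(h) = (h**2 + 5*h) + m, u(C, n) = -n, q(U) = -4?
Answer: 1123206/95 ≈ 11823.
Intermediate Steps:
m = 17 (m = 12 - 1*(-5) = 12 + 5 = 17)
b(h) = 17 + h**2 + 5*h (b(h) = (h**2 + 5*h) + 17 = 17 + h**2 + 5*h)
u(6, -21)*(b(21) + q(-5)/(-380)) = (-1*(-21))*((17 + 21**2 + 5*21) - 4/(-380)) = 21*((17 + 441 + 105) - 4*(-1/380)) = 21*(563 + 1/95) = 21*(53486/95) = 1123206/95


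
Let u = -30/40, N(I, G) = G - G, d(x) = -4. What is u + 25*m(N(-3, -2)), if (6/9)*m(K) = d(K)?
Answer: -603/4 ≈ -150.75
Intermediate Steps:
N(I, G) = 0
m(K) = -6 (m(K) = (3/2)*(-4) = -6)
u = -3/4 (u = -30*1/40 = -3/4 ≈ -0.75000)
u + 25*m(N(-3, -2)) = -3/4 + 25*(-6) = -3/4 - 150 = -603/4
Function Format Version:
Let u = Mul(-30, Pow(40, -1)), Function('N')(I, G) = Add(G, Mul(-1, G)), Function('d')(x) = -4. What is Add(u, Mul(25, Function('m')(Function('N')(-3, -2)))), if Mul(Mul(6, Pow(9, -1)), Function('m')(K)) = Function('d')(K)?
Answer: Rational(-603, 4) ≈ -150.75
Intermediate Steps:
Function('N')(I, G) = 0
Function('m')(K) = -6 (Function('m')(K) = Mul(Rational(3, 2), -4) = -6)
u = Rational(-3, 4) (u = Mul(-30, Rational(1, 40)) = Rational(-3, 4) ≈ -0.75000)
Add(u, Mul(25, Function('m')(Function('N')(-3, -2)))) = Add(Rational(-3, 4), Mul(25, -6)) = Add(Rational(-3, 4), -150) = Rational(-603, 4)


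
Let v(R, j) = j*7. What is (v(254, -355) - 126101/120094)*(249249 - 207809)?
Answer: -6186156797520/60047 ≈ -1.0302e+8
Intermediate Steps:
v(R, j) = 7*j
(v(254, -355) - 126101/120094)*(249249 - 207809) = (7*(-355) - 126101/120094)*(249249 - 207809) = (-2485 - 126101*1/120094)*41440 = (-2485 - 126101/120094)*41440 = -298559691/120094*41440 = -6186156797520/60047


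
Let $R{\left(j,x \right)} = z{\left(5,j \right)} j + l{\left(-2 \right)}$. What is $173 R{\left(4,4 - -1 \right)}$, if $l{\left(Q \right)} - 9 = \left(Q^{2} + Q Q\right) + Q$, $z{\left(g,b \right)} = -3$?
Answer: $519$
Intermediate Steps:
$l{\left(Q \right)} = 9 + Q + 2 Q^{2}$ ($l{\left(Q \right)} = 9 + \left(\left(Q^{2} + Q Q\right) + Q\right) = 9 + \left(\left(Q^{2} + Q^{2}\right) + Q\right) = 9 + \left(2 Q^{2} + Q\right) = 9 + \left(Q + 2 Q^{2}\right) = 9 + Q + 2 Q^{2}$)
$R{\left(j,x \right)} = 15 - 3 j$ ($R{\left(j,x \right)} = - 3 j + \left(9 - 2 + 2 \left(-2\right)^{2}\right) = - 3 j + \left(9 - 2 + 2 \cdot 4\right) = - 3 j + \left(9 - 2 + 8\right) = - 3 j + 15 = 15 - 3 j$)
$173 R{\left(4,4 - -1 \right)} = 173 \left(15 - 12\right) = 173 \cdot 3 = 519$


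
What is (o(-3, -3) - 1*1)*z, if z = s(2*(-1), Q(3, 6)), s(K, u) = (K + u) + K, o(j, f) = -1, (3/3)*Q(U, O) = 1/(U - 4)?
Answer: 10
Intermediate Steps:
Q(U, O) = 1/(-4 + U) (Q(U, O) = 1/(U - 4) = 1/(-4 + U))
s(K, u) = u + 2*K
z = -5 (z = 1/(-4 + 3) + 2*(2*(-1)) = 1/(-1) + 2*(-2) = -1 - 4 = -5)
(o(-3, -3) - 1*1)*z = (-1 - 1*1)*(-5) = (-1 - 1)*(-5) = -2*(-5) = 10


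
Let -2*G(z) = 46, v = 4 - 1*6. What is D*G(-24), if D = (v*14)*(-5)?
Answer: -3220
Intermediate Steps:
v = -2 (v = 4 - 6 = -2)
D = 140 (D = -2*14*(-5) = -28*(-5) = 140)
G(z) = -23 (G(z) = -½*46 = -23)
D*G(-24) = 140*(-23) = -3220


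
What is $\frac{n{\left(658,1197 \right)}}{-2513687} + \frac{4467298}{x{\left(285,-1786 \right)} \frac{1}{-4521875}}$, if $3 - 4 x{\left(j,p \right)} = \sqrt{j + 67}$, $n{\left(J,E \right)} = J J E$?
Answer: $\frac{609334715427719612556}{862194641} + \frac{323209010300000 \sqrt{22}}{343} \approx 5.1265 \cdot 10^{12}$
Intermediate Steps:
$n{\left(J,E \right)} = E J^{2}$ ($n{\left(J,E \right)} = J^{2} E = E J^{2}$)
$x{\left(j,p \right)} = \frac{3}{4} - \frac{\sqrt{67 + j}}{4}$ ($x{\left(j,p \right)} = \frac{3}{4} - \frac{\sqrt{j + 67}}{4} = \frac{3}{4} - \frac{\sqrt{67 + j}}{4}$)
$\frac{n{\left(658,1197 \right)}}{-2513687} + \frac{4467298}{x{\left(285,-1786 \right)} \frac{1}{-4521875}} = \frac{1197 \cdot 658^{2}}{-2513687} + \frac{4467298}{\left(\frac{3}{4} - \frac{\sqrt{67 + 285}}{4}\right) \frac{1}{-4521875}} = 1197 \cdot 432964 \left(- \frac{1}{2513687}\right) + \frac{4467298}{\left(\frac{3}{4} - \frac{\sqrt{352}}{4}\right) \left(- \frac{1}{4521875}\right)} = 518257908 \left(- \frac{1}{2513687}\right) + \frac{4467298}{\left(\frac{3}{4} - \frac{4 \sqrt{22}}{4}\right) \left(- \frac{1}{4521875}\right)} = - \frac{518257908}{2513687} + \frac{4467298}{\left(\frac{3}{4} - \sqrt{22}\right) \left(- \frac{1}{4521875}\right)} = - \frac{518257908}{2513687} + \frac{4467298}{- \frac{3}{18087500} + \frac{\sqrt{22}}{4521875}}$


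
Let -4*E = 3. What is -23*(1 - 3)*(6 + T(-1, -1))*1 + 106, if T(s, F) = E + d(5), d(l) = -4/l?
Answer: 3107/10 ≈ 310.70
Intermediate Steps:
E = -¾ (E = -¼*3 = -¾ ≈ -0.75000)
T(s, F) = -31/20 (T(s, F) = -¾ - 4/5 = -¾ - 4*⅕ = -¾ - ⅘ = -31/20)
-23*(1 - 3)*(6 + T(-1, -1))*1 + 106 = -23*(1 - 3)*(6 - 31/20)*1 + 106 = -(-46)*(89/20)*1 + 106 = -(-46)*89/20 + 106 = -23*(-89/10) + 106 = 2047/10 + 106 = 3107/10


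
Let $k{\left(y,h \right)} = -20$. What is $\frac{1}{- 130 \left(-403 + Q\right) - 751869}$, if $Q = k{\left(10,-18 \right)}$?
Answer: $- \frac{1}{696879} \approx -1.435 \cdot 10^{-6}$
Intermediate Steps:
$Q = -20$
$\frac{1}{- 130 \left(-403 + Q\right) - 751869} = \frac{1}{- 130 \left(-403 - 20\right) - 751869} = \frac{1}{\left(-130\right) \left(-423\right) - 751869} = \frac{1}{54990 - 751869} = \frac{1}{-696879} = - \frac{1}{696879}$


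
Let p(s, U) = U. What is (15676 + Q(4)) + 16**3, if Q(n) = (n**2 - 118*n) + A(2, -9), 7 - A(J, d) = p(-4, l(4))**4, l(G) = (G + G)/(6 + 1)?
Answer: 46390427/2401 ≈ 19321.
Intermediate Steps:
l(G) = 2*G/7 (l(G) = (2*G)/7 = (2*G)*(1/7) = 2*G/7)
A(J, d) = 12711/2401 (A(J, d) = 7 - ((2/7)*4)**4 = 7 - (8/7)**4 = 7 - 1*4096/2401 = 7 - 4096/2401 = 12711/2401)
Q(n) = 12711/2401 + n**2 - 118*n (Q(n) = (n**2 - 118*n) + 12711/2401 = 12711/2401 + n**2 - 118*n)
(15676 + Q(4)) + 16**3 = (15676 + (12711/2401 + 4**2 - 118*4)) + 16**3 = (15676 + (12711/2401 + 16 - 472)) + 4096 = (15676 - 1082145/2401) + 4096 = 36555931/2401 + 4096 = 46390427/2401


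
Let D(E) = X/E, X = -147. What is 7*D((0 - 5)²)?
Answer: -1029/25 ≈ -41.160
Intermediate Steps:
D(E) = -147/E
7*D((0 - 5)²) = 7*(-147/(0 - 5)²) = 7*(-147/((-5)²)) = 7*(-147/25) = -1029/25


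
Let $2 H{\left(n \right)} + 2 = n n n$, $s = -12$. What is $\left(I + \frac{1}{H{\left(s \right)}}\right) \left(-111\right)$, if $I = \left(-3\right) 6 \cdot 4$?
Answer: $\frac{6913191}{865} \approx 7992.1$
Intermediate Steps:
$I = -72$ ($I = \left(-18\right) 4 = -72$)
$H{\left(n \right)} = -1 + \frac{n^{3}}{2}$ ($H{\left(n \right)} = -1 + \frac{n n n}{2} = -1 + \frac{n^{2} n}{2} = -1 + \frac{n^{3}}{2}$)
$\left(I + \frac{1}{H{\left(s \right)}}\right) \left(-111\right) = \left(-72 + \frac{1}{-1 + \frac{\left(-12\right)^{3}}{2}}\right) \left(-111\right) = \left(-72 + \frac{1}{-1 + \frac{1}{2} \left(-1728\right)}\right) \left(-111\right) = \left(-72 + \frac{1}{-1 - 864}\right) \left(-111\right) = \left(-72 + \frac{1}{-865}\right) \left(-111\right) = \left(-72 - \frac{1}{865}\right) \left(-111\right) = \left(- \frac{62281}{865}\right) \left(-111\right) = \frac{6913191}{865}$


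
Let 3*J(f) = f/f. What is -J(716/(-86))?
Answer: -⅓ ≈ -0.33333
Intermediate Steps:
J(f) = ⅓ (J(f) = (f/f)/3 = (⅓)*1 = ⅓)
-J(716/(-86)) = -1*⅓ = -⅓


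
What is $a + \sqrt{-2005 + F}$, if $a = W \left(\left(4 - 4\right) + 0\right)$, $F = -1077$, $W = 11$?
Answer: $i \sqrt{3082} \approx 55.516 i$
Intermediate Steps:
$a = 0$ ($a = 11 \left(\left(4 - 4\right) + 0\right) = 11 \left(0 + 0\right) = 11 \cdot 0 = 0$)
$a + \sqrt{-2005 + F} = 0 + \sqrt{-2005 - 1077} = 0 + \sqrt{-3082} = 0 + i \sqrt{3082} = i \sqrt{3082}$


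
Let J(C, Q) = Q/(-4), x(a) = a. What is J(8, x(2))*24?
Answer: -12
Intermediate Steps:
J(C, Q) = -Q/4 (J(C, Q) = Q*(-¼) = -Q/4)
J(8, x(2))*24 = -¼*2*24 = -½*24 = -12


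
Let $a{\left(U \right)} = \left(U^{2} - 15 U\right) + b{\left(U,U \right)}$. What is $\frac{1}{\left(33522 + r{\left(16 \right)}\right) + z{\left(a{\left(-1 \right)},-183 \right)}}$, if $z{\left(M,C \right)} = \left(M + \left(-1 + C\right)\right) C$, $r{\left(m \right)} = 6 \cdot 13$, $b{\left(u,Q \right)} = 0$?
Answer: $\frac{1}{64344} \approx 1.5541 \cdot 10^{-5}$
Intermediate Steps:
$r{\left(m \right)} = 78$
$a{\left(U \right)} = U^{2} - 15 U$ ($a{\left(U \right)} = \left(U^{2} - 15 U\right) + 0 = U^{2} - 15 U$)
$z{\left(M,C \right)} = C \left(-1 + C + M\right)$ ($z{\left(M,C \right)} = \left(-1 + C + M\right) C = C \left(-1 + C + M\right)$)
$\frac{1}{\left(33522 + r{\left(16 \right)}\right) + z{\left(a{\left(-1 \right)},-183 \right)}} = \frac{1}{\left(33522 + 78\right) - 183 \left(-1 - 183 - \left(-15 - 1\right)\right)} = \frac{1}{33600 - 183 \left(-1 - 183 - -16\right)} = \frac{1}{33600 - 183 \left(-1 - 183 + 16\right)} = \frac{1}{33600 - -30744} = \frac{1}{33600 + 30744} = \frac{1}{64344}$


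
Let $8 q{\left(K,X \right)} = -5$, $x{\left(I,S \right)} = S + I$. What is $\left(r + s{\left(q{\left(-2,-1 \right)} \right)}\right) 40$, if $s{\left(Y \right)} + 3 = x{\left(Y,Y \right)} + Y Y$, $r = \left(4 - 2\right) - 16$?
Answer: $- \frac{5715}{8} \approx -714.38$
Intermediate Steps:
$r = -14$ ($r = 2 - 16 = -14$)
$x{\left(I,S \right)} = I + S$
$q{\left(K,X \right)} = - \frac{5}{8}$ ($q{\left(K,X \right)} = \frac{1}{8} \left(-5\right) = - \frac{5}{8}$)
$s{\left(Y \right)} = -3 + Y^{2} + 2 Y$ ($s{\left(Y \right)} = -3 + \left(\left(Y + Y\right) + Y Y\right) = -3 + \left(2 Y + Y^{2}\right) = -3 + \left(Y^{2} + 2 Y\right) = -3 + Y^{2} + 2 Y$)
$\left(r + s{\left(q{\left(-2,-1 \right)} \right)}\right) 40 = \left(-14 + \left(-3 + \left(- \frac{5}{8}\right)^{2} + 2 \left(- \frac{5}{8}\right)\right)\right) 40 = \left(-14 - \frac{247}{64}\right) 40 = \left(- \frac{1143}{64}\right) 40 = - \frac{5715}{8}$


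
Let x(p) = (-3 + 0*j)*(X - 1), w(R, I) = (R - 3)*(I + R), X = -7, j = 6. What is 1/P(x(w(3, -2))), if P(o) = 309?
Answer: 1/309 ≈ 0.0032362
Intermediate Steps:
w(R, I) = (-3 + R)*(I + R)
x(p) = 24 (x(p) = (-3 + 0*6)*(-7 - 1) = (-3 + 0)*(-8) = -3*(-8) = 24)
1/P(x(w(3, -2))) = 1/309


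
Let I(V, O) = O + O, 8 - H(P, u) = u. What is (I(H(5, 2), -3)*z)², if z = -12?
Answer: 5184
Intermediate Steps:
H(P, u) = 8 - u
I(V, O) = 2*O
(I(H(5, 2), -3)*z)² = ((2*(-3))*(-12))² = (-6*(-12))² = 72² = 5184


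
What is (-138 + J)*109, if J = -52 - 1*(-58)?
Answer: -14388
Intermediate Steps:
J = 6 (J = -52 + 58 = 6)
(-138 + J)*109 = (-138 + 6)*109 = -132*109 = -14388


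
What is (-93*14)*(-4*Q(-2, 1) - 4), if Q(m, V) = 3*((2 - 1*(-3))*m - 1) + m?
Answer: -177072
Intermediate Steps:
Q(m, V) = -3 + 16*m (Q(m, V) = 3*((2 + 3)*m - 1) + m = 3*(5*m - 1) + m = 3*(-1 + 5*m) + m = (-3 + 15*m) + m = -3 + 16*m)
(-93*14)*(-4*Q(-2, 1) - 4) = (-93*14)*(-4*(-3 + 16*(-2)) - 4) = -1302*(-4*(-3 - 32) - 4) = -1302*(-4*(-35) - 4) = -1302*(140 - 4) = -1302*136 = -177072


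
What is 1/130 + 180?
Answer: 23401/130 ≈ 180.01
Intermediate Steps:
1/130 + 180 = 23401/130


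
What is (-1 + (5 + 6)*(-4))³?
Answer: -91125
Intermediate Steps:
(-1 + (5 + 6)*(-4))³ = (-1 + 11*(-4))³ = (-1 - 44)³ = (-45)³ = -91125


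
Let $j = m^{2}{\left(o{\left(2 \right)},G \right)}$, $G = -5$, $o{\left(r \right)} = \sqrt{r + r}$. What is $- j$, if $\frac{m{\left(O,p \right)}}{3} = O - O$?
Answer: $0$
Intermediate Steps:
$o{\left(r \right)} = \sqrt{2} \sqrt{r}$ ($o{\left(r \right)} = \sqrt{2 r} = \sqrt{2} \sqrt{r}$)
$m{\left(O,p \right)} = 0$ ($m{\left(O,p \right)} = 3 \left(O - O\right) = 3 \cdot 0 = 0$)
$j = 0$ ($j = 0^{2} = 0$)
$- j = \left(-1\right) 0 = 0$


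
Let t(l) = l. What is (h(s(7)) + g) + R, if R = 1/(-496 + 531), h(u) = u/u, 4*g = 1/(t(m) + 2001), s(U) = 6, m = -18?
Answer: 285587/277620 ≈ 1.0287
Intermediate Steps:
g = 1/7932 (g = 1/(4*(-18 + 2001)) = (¼)/1983 = (¼)*(1/1983) = 1/7932 ≈ 0.00012607)
h(u) = 1
R = 1/35 ≈ 0.028571
(h(s(7)) + g) + R = (1 + 1/7932) + 1/35 = 7933/7932 + 1/35 = 285587/277620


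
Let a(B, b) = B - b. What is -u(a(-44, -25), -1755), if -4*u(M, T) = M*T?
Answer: 33345/4 ≈ 8336.3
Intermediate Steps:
u(M, T) = -M*T/4
-u(a(-44, -25), -1755) = -(-1)*(-44 - 1*(-25))*(-1755)/4 = -(-1)*(-44 + 25)*(-1755)/4 = -(-1)*(-19)*(-1755)/4 = -1*(-33345/4) = 33345/4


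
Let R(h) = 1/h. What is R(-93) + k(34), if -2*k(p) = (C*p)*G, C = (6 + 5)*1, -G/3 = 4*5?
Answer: 1043459/93 ≈ 11220.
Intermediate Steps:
G = -60 (G = -12*5 = -3*20 = -60)
C = 11 (C = 11*1 = 11)
k(p) = 330*p (k(p) = -11*p*(-60)/2 = -(-330)*p = 330*p)
R(-93) + k(34) = 1/(-93) + 330*34 = -1/93 + 11220 = 1043459/93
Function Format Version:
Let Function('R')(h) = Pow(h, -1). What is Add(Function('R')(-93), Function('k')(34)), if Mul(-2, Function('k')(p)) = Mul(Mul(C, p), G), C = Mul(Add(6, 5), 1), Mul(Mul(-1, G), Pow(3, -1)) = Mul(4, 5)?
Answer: Rational(1043459, 93) ≈ 11220.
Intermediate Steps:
G = -60 (G = Mul(-3, Mul(4, 5)) = Mul(-3, 20) = -60)
C = 11 (C = Mul(11, 1) = 11)
Function('k')(p) = Mul(330, p) (Function('k')(p) = Mul(Rational(-1, 2), Mul(Mul(11, p), -60)) = Mul(Rational(-1, 2), Mul(-660, p)) = Mul(330, p))
Add(Function('R')(-93), Function('k')(34)) = Add(Pow(-93, -1), Mul(330, 34)) = Add(Rational(-1, 93), 11220) = Rational(1043459, 93)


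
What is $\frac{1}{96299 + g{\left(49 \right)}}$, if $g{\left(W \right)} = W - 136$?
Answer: $\frac{1}{96212} \approx 1.0394 \cdot 10^{-5}$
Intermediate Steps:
$g{\left(W \right)} = -136 + W$ ($g{\left(W \right)} = W - 136 = -136 + W$)
$\frac{1}{96299 + g{\left(49 \right)}} = \frac{1}{96299 + \left(-136 + 49\right)} = \frac{1}{96299 - 87} = \frac{1}{96212}$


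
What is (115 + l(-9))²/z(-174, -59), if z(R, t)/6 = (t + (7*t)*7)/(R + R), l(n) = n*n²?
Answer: 10932884/1475 ≈ 7412.1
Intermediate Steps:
l(n) = n³
z(R, t) = 150*t/R (z(R, t) = 6*((t + (7*t)*7)/(R + R)) = 6*((t + 49*t)/((2*R))) = 6*((50*t)*(1/(2*R))) = 6*(25*t/R) = 150*t/R)
(115 + l(-9))²/z(-174, -59) = (115 + (-9)³)²/((150*(-59)/(-174))) = (115 - 729)²/((150*(-59)*(-1/174))) = (-614)²/(1475/29) = 376996*(29/1475) = 10932884/1475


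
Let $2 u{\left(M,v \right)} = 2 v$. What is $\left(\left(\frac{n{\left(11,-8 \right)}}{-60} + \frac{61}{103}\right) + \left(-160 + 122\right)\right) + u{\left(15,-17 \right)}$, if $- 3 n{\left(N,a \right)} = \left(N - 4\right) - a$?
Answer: $- \frac{67145}{1236} \approx -54.324$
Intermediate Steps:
$u{\left(M,v \right)} = v$ ($u{\left(M,v \right)} = \frac{2 v}{2} = v$)
$n{\left(N,a \right)} = \frac{4}{3} - \frac{N}{3} + \frac{a}{3}$ ($n{\left(N,a \right)} = - \frac{\left(N - 4\right) - a}{3} = - \frac{\left(-4 + N\right) - a}{3} = - \frac{-4 + N - a}{3} = \frac{4}{3} - \frac{N}{3} + \frac{a}{3}$)
$\left(\left(\frac{n{\left(11,-8 \right)}}{-60} + \frac{61}{103}\right) + \left(-160 + 122\right)\right) + u{\left(15,-17 \right)} = \left(\left(\frac{\frac{4}{3} - \frac{11}{3} + \frac{1}{3} \left(-8\right)}{-60} + \frac{61}{103}\right) + \left(-160 + 122\right)\right) - 17 = \left(\left(\left(\frac{4}{3} - \frac{11}{3} - \frac{8}{3}\right) \left(- \frac{1}{60}\right) + 61 \cdot \frac{1}{103}\right) - 38\right) - 17 = \left(\left(\left(-5\right) \left(- \frac{1}{60}\right) + \frac{61}{103}\right) - 38\right) - 17 = \left(\left(\frac{1}{12} + \frac{61}{103}\right) - 38\right) - 17 = \left(\frac{835}{1236} - 38\right) - 17 = - \frac{46133}{1236} - 17 = - \frac{67145}{1236}$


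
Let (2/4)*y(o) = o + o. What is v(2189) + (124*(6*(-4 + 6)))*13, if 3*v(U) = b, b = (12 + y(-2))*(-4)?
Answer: 58016/3 ≈ 19339.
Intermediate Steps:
y(o) = 4*o (y(o) = 2*(o + o) = 2*(2*o) = 4*o)
b = -16 (b = (12 + 4*(-2))*(-4) = (12 - 8)*(-4) = 4*(-4) = -16)
v(U) = -16/3 (v(U) = (1/3)*(-16) = -16/3)
v(2189) + (124*(6*(-4 + 6)))*13 = -16/3 + (124*(6*(-4 + 6)))*13 = -16/3 + (124*(6*2))*13 = -16/3 + (124*12)*13 = -16/3 + 1488*13 = -16/3 + 19344 = 58016/3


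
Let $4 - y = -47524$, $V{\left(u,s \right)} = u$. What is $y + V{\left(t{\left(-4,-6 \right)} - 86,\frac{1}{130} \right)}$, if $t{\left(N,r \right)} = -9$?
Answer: $47433$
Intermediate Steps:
$y = 47528$ ($y = 4 - -47524 = 4 + 47524 = 47528$)
$y + V{\left(t{\left(-4,-6 \right)} - 86,\frac{1}{130} \right)} = 47528 - 95 = 47433$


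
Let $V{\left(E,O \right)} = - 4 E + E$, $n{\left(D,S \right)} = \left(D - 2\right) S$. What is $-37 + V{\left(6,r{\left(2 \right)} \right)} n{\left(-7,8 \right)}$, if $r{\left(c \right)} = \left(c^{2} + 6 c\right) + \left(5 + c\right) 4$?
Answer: $1259$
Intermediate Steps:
$n{\left(D,S \right)} = S \left(-2 + D\right)$ ($n{\left(D,S \right)} = \left(D - 2\right) S = \left(-2 + D\right) S = S \left(-2 + D\right)$)
$r{\left(c \right)} = 20 + c^{2} + 10 c$ ($r{\left(c \right)} = \left(c^{2} + 6 c\right) + \left(20 + 4 c\right) = 20 + c^{2} + 10 c$)
$V{\left(E,O \right)} = - 3 E$
$-37 + V{\left(6,r{\left(2 \right)} \right)} n{\left(-7,8 \right)} = -37 + \left(-3\right) 6 \cdot 8 \left(-2 - 7\right) = -37 - 18 \cdot 8 \left(-9\right) = -37 - -1296 = -37 + 1296 = 1259$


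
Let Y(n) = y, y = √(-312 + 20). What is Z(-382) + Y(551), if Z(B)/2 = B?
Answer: -764 + 2*I*√73 ≈ -764.0 + 17.088*I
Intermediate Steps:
Z(B) = 2*B
y = 2*I*√73 (y = √(-292) = 2*I*√73 ≈ 17.088*I)
Y(n) = 2*I*√73
Z(-382) + Y(551) = 2*(-382) + 2*I*√73 = -764 + 2*I*√73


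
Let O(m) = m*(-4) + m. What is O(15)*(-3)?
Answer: 135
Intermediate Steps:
O(m) = -3*m (O(m) = -4*m + m = -3*m)
O(15)*(-3) = -3*15*(-3) = -45*(-3) = 135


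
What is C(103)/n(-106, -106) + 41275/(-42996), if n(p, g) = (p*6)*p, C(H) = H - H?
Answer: -41275/42996 ≈ -0.95997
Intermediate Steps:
C(H) = 0
n(p, g) = 6*p² (n(p, g) = (6*p)*p = 6*p²)
C(103)/n(-106, -106) + 41275/(-42996) = 0/((6*(-106)²)) + 41275/(-42996) = 0/((6*11236)) + 41275*(-1/42996) = 0/67416 - 41275/42996 = 0*(1/67416) - 41275/42996 = 0 - 41275/42996 = -41275/42996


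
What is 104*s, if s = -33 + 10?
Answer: -2392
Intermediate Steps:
s = -23
104*s = 104*(-23) = -2392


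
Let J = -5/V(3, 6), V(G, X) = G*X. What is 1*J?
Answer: -5/18 ≈ -0.27778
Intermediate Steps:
J = -5/18 (J = -5/(3*6) = -5/18 ≈ -0.27778)
1*J = 1*(-5/18) = -5/18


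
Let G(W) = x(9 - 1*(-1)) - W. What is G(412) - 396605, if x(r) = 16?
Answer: -397001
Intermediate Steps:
G(W) = 16 - W
G(412) - 396605 = (16 - 1*412) - 396605 = (16 - 412) - 396605 = -396 - 396605 = -397001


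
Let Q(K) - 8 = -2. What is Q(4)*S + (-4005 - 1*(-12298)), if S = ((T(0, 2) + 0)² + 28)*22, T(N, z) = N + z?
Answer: 12517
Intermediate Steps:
Q(K) = 6 (Q(K) = 8 - 2 = 6)
S = 704 (S = (((0 + 2) + 0)² + 28)*22 = ((2 + 0)² + 28)*22 = (2² + 28)*22 = (4 + 28)*22 = 32*22 = 704)
Q(4)*S + (-4005 - 1*(-12298)) = 6*704 + (-4005 - 1*(-12298)) = 4224 + (-4005 + 12298) = 4224 + 8293 = 12517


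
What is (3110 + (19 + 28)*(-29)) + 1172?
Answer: 2919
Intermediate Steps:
(3110 + (19 + 28)*(-29)) + 1172 = (3110 + 47*(-29)) + 1172 = (3110 - 1363) + 1172 = 1747 + 1172 = 2919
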